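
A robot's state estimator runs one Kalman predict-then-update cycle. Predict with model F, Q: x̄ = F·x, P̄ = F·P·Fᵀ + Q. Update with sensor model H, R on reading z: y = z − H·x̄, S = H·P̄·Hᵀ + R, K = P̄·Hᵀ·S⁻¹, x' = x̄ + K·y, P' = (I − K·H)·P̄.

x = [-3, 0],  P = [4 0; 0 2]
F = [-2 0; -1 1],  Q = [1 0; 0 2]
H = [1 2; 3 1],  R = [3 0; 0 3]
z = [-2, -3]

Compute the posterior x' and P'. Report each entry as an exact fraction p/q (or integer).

x' = [-600/893, -585/893]
P' = [411/893 -336/893; -336/893 744/893]

x̄ = F·x = [6, 3]
P̄ = F·P·Fᵀ + Q = [17 8; 8 8]
y = z − H·x̄ = [-14, -24]
S = H·P̄·Hᵀ + R = [84 123; 123 212]
K = P̄·Hᵀ·S⁻¹ = [-87/893 299/893; 384/893 -88/893]
x' = x̄ + K·y = [-600/893, -585/893]
P' = (I − K·H)·P̄ = [411/893 -336/893; -336/893 744/893]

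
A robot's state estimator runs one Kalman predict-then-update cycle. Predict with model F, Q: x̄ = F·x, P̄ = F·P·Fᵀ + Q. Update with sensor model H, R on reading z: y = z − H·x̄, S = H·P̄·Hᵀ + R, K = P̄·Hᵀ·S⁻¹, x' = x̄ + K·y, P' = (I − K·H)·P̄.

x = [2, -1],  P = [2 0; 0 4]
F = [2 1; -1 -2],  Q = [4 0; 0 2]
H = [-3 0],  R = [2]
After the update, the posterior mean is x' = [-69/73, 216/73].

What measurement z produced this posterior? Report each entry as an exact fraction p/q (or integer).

z = [3]

x̄ = F·x = [3, 0]
P̄ = F·P·Fᵀ + Q = [16 -12; -12 20]
S = H·P̄·Hᵀ + R = [146]
K = P̄·Hᵀ·S⁻¹ = [-24/73; 18/73]
x' − x̄ = [-288/73, 216/73] = K·y
y = (KᵀK)⁻¹·Kᵀ·(x' − x̄) = [12]
z = y + H·x̄ = [12] + [-9] = [3]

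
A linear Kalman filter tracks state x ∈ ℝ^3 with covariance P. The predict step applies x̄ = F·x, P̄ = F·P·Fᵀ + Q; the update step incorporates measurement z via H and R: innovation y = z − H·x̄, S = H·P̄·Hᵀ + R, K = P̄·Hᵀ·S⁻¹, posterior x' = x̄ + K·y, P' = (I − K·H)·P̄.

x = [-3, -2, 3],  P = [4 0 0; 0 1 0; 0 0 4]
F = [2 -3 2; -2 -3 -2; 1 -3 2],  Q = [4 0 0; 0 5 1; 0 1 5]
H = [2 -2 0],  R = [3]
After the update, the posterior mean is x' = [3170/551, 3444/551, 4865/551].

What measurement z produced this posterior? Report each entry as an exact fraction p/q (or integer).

x̄ = F·x = [6, 6, 9]
P̄ = F·P·Fᵀ + Q = [45 -23 33; -23 46 -14; 33 -14 34]
S = H·P̄·Hᵀ + R = [551]
K = P̄·Hᵀ·S⁻¹ = [136/551; -138/551; 94/551]
x' − x̄ = [-136/551, 138/551, -94/551] = K·y
y = (KᵀK)⁻¹·Kᵀ·(x' − x̄) = [-1]
z = y + H·x̄ = [-1] + [0] = [-1]

z = [-1]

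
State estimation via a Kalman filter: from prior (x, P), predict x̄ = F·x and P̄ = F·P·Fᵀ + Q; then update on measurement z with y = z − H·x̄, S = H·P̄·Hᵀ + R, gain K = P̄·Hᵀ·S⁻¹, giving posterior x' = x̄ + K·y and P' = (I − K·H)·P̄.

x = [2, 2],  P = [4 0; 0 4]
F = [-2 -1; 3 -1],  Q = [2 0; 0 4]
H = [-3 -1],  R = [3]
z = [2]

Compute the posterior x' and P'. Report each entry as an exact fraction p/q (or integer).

x' = [-198/125, 308/125]
P' = [634/125 -1764/125; -1764/125 5244/125]

x̄ = F·x = [-6, 4]
P̄ = F·P·Fᵀ + Q = [22 -20; -20 44]
y = z − H·x̄ = [-12]
S = H·P̄·Hᵀ + R = [125]
K = P̄·Hᵀ·S⁻¹ = [-46/125; 16/125]
x' = x̄ + K·y = [-198/125, 308/125]
P' = (I − K·H)·P̄ = [634/125 -1764/125; -1764/125 5244/125]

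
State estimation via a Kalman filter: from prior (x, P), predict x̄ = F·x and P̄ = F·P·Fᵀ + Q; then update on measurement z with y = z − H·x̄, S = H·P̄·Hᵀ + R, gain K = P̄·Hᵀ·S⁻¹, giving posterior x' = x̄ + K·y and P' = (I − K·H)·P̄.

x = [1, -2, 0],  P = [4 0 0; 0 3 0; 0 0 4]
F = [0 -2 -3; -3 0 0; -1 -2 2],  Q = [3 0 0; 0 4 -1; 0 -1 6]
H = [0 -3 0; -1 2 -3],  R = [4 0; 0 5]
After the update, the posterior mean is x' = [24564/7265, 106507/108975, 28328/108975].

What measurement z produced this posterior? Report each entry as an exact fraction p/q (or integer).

z = [-3, -2]

x̄ = F·x = [4, -3, 3]
P̄ = F·P·Fᵀ + Q = [51 0 -12; 0 40 11; -12 11 38]
S = H·P̄·Hᵀ + R = [364 -141; -141 354]
K = P̄·Hᵀ·S⁻¹ = [-141/7265 -364/7265; -11951/36325 188/108975; -7654/36325 -33773/108975]
x' − x̄ = [-4496/7265, 433432/108975, -298597/108975] = K·y
y = (KᵀK)⁻¹·Kᵀ·(x' − x̄) = [-12, 17]
z = y + H·x̄ = [-12, 17] + [9, -19] = [-3, -2]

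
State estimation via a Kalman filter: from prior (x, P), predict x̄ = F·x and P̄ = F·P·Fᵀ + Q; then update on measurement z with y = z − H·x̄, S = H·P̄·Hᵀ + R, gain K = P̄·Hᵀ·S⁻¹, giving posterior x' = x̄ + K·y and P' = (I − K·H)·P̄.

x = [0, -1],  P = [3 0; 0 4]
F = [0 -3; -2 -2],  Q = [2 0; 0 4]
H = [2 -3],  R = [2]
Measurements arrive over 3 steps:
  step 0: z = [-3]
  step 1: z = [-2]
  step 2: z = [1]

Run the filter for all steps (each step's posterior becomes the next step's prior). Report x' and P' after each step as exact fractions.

step 0: x' = [225/77, 226/77], P' = [2918/77 1944/77; 1944/77 1312/77]
step 1: x' = [-139346/54295, -57202/54295], P' = [623206/54295 427032/54295; 427032/54295 304444/54295]
step 2: x' = [-21842560/12466493, -18420414/12466493], P' = [140269622/12466493 96002880/12466493; 96002880/12466493 68420052/12466493]

step 0: x̄ = F·x = [3, 2]
step 0: P̄ = F·P·Fᵀ + Q = [38 24; 24 32]
step 0: y = z − H·x̄ = [-3]
step 0: S = H·P̄·Hᵀ + R = [154]
step 0: K = P̄·Hᵀ·S⁻¹ = [2/77; -24/77]
step 0: x' = x̄ + K·y = [225/77, 226/77]
step 0: P' = (I − K·H)·P̄ = [2918/77 1944/77; 1944/77 1312/77]
step 1: x̄ = F·x = [-678/77, -82/7]
step 1: P̄ = F·P·Fᵀ + Q = [11962/77 1776/7; 1776/7 2980/7]
step 1: y = z − H·x̄ = [-1504/77]
step 1: S = H·P̄·Hᵀ + R = [108590/77]
step 1: K = P̄·Hᵀ·S⁻¹ = [-17342/54295; -29634/54295]
step 1: x' = x̄ + K·y = [-139346/54295, -57202/54295]
step 1: P' = (I − K·H)·P̄ = [623206/54295 427032/54295; 427032/54295 304444/54295]
step 2: x̄ = F·x = [171606/54295, 393096/54295]
step 2: P̄ = F·P·Fᵀ + Q = [2848586/54295 4388856/54295; 4388856/54295 7344036/54295]
step 2: y = z − H·x̄ = [890371/54295]
step 2: S = H·P̄·Hᵀ + R = [24932986/54295]
step 2: K = P̄·Hᵀ·S⁻¹ = [-3734698/12466493; -6627198/12466493]
step 2: x' = x̄ + K·y = [-21842560/12466493, -18420414/12466493]
step 2: P' = (I − K·H)·P̄ = [140269622/12466493 96002880/12466493; 96002880/12466493 68420052/12466493]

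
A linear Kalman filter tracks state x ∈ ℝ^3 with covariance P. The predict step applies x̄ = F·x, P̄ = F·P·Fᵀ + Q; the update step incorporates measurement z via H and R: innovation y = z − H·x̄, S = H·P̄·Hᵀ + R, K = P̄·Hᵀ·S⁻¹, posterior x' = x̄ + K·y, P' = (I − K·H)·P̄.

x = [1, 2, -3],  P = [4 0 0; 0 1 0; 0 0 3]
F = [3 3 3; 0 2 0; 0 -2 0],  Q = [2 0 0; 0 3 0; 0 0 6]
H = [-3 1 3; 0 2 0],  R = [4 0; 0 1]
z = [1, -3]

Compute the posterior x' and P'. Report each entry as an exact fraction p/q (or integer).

x̄ = F·x = [0, 4, -4]
P̄ = F·P·Fᵀ + Q = [74 6 -6; 6 7 -4; -6 -4 10]
y = z − H·x̄ = [9, -11]
S = H·P̄·Hᵀ + R = [815 -46; -46 29]
K = P̄·Hᵀ·S⁻¹ = [-2078/7173 -328/7173; -23/21519 10352/21519; 908/21519 -4496/21519]
x' = x̄ + K·y = [-15094/7173, -28003/21519, -28448/21519]
P' = (I − K·H)·P̄ = [16162/2391 -164/7173 45770/7173; -164/7173 5176/21519 -2248/21519; 45770/7173 -2248/21519 139270/21519]

x' = [-15094/7173, -28003/21519, -28448/21519]
P' = [16162/2391 -164/7173 45770/7173; -164/7173 5176/21519 -2248/21519; 45770/7173 -2248/21519 139270/21519]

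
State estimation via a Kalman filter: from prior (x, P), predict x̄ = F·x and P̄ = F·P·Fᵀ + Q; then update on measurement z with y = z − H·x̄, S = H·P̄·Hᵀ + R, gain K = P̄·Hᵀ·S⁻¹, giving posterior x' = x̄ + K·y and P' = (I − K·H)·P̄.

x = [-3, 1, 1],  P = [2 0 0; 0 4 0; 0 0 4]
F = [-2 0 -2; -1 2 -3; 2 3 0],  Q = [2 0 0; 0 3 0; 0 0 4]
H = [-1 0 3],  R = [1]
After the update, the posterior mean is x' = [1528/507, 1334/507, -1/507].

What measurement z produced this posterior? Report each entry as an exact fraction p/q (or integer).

z = [-3]

x̄ = F·x = [4, 2, -3]
P̄ = F·P·Fᵀ + Q = [26 28 -8; 28 57 20; -8 20 48]
S = H·P̄·Hᵀ + R = [507]
K = P̄·Hᵀ·S⁻¹ = [-50/507; 32/507; 152/507]
x' − x̄ = [-500/507, 320/507, 1520/507] = K·y
y = (KᵀK)⁻¹·Kᵀ·(x' − x̄) = [10]
z = y + H·x̄ = [10] + [-13] = [-3]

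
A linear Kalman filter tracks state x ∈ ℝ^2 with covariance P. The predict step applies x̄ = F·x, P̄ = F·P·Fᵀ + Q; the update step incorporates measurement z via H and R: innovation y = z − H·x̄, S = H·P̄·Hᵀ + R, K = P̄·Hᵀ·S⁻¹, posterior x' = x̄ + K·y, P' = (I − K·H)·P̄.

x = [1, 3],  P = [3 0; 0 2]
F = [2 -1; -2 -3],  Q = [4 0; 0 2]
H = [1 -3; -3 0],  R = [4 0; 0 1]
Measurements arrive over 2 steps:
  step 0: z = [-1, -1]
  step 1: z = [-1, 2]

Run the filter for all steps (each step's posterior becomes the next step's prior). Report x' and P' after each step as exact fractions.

step 0: x̄ = F·x = [-1, -11]
step 0: P̄ = F·P·Fᵀ + Q = [18 -6; -6 32]
step 0: y = z − H·x̄ = [-33, -4]
step 0: S = H·P̄·Hᵀ + R = [346 -108; -108 163]
step 0: K = P̄·Hᵀ·S⁻¹ = [18/22367 -7398/22367; -7341/22367 -2394/22367]
step 0: x' = x̄ + K·y = [6631/22367, 5792/22367]
step 0: P' = (I − K·H)·P̄ = [2466/22367 798/22367; 798/22367 10054/22367]
step 1: x̄ = F·x = [7470/22367, -30638/22367]
step 1: P̄ = F·P·Fᵀ + Q = [106194/22367 17106/22367; 17106/22367 154660/22367]
step 1: y = z − H·x̄ = [-121751/22367, 67144/22367]
step 1: S = H·P̄·Hᵀ + R = [1484966/22367 -164628/22367; -164628/22367 978113/22367]
step 1: K = P̄·Hᵀ·S⁻¹ = [27438/31863061 -10373526/31863061; -9959799/31863061 -3348090/31863061]
step 1: x' = x̄ + K·y = [-20648436/31863061, 518213/31863061]
step 1: P' = (I − K·H)·P̄ = [3457842/31863061 1116030/31863061; 1116030/31863061 13651742/31863061]

step 0: x' = [6631/22367, 5792/22367], P' = [2466/22367 798/22367; 798/22367 10054/22367]
step 1: x' = [-20648436/31863061, 518213/31863061], P' = [3457842/31863061 1116030/31863061; 1116030/31863061 13651742/31863061]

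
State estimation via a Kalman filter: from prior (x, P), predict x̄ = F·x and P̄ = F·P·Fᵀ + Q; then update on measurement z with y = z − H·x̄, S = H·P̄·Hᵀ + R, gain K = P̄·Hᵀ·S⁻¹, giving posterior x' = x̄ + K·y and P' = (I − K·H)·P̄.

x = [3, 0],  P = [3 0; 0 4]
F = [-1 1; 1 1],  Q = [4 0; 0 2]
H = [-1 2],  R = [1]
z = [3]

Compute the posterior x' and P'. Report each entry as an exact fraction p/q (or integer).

x' = [-39/22, 15/22]
P' = [403/44 197/44; 197/44 107/44]

x̄ = F·x = [-3, 3]
P̄ = F·P·Fᵀ + Q = [11 1; 1 9]
y = z − H·x̄ = [-6]
S = H·P̄·Hᵀ + R = [44]
K = P̄·Hᵀ·S⁻¹ = [-9/44; 17/44]
x' = x̄ + K·y = [-39/22, 15/22]
P' = (I − K·H)·P̄ = [403/44 197/44; 197/44 107/44]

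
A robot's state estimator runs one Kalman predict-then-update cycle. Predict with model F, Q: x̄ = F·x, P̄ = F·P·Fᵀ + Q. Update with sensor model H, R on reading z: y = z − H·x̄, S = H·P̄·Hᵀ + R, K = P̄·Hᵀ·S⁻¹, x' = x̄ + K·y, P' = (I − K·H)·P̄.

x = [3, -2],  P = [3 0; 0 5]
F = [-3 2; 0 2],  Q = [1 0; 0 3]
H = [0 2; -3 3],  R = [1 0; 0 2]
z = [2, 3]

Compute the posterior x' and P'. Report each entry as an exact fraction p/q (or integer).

x' = [-3229/25809, 24188/25809]
P' = [12064/25809 6376/25809; 6376/25809 6382/25809]

x̄ = F·x = [-13, -4]
P̄ = F·P·Fᵀ + Q = [48 20; 20 23]
y = z − H·x̄ = [10, -24]
S = H·P̄·Hᵀ + R = [93 18; 18 281]
K = P̄·Hᵀ·S⁻¹ = [12752/25809 -2844/8603; 12764/25809 3/8603]
x' = x̄ + K·y = [-3229/25809, 24188/25809]
P' = (I − K·H)·P̄ = [12064/25809 6376/25809; 6376/25809 6382/25809]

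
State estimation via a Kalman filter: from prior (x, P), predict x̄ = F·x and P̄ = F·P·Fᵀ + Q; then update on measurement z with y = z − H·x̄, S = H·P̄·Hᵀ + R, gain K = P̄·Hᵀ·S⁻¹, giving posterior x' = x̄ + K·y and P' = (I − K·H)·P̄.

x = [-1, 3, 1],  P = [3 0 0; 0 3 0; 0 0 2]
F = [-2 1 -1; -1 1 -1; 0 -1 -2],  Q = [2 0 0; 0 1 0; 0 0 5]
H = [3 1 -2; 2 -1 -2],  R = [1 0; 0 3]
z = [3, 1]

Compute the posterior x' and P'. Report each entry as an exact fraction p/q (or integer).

x̄ = F·x = [4, 3, -5]
P̄ = F·P·Fᵀ + Q = [19 11 1; 11 9 1; 1 1 16]
y = z − H·x̄ = [-22, -14]
S = H·P̄·Hᵀ + R = [295 148; 148 104]
K = P̄·Hᵀ·S⁻¹ = [791/2194 -2393/8776; 633/2194 -2675/8776; 419/2194 -5001/8776]
x' = x̄ + K·y = [-501/4388, 4037/4388, -5369/4388]
P' = (I − K·H)·P̄ = [17745/8776 -3701/8776 23185/8776; -3701/8776 7129/8776 -3253/8776; 23185/8776 -3253/8776 32313/8776]

x' = [-501/4388, 4037/4388, -5369/4388]
P' = [17745/8776 -3701/8776 23185/8776; -3701/8776 7129/8776 -3253/8776; 23185/8776 -3253/8776 32313/8776]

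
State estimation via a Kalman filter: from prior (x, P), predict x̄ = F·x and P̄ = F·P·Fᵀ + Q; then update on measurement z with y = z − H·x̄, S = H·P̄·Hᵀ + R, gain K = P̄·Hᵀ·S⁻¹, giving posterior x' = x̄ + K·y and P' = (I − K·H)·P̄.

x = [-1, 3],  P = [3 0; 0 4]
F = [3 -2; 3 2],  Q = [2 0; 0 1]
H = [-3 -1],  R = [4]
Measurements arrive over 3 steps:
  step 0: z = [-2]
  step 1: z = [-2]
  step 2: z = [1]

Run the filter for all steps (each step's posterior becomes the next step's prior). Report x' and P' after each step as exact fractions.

step 0: x' = [-875/519, 3559/519], P' = [2039/519 -5533/519; -5533/519 16907/519]
step 1: x' = [-376949/1107233, 3242217/1107233], P' = [1877015/1107233 -3987197/1107233; -3987197/1107233 11450675/1107233]
step 2: x' = [-1348858837/861738231, 3119298188/861738231], P' = [1321179355/861738231 -2726096345/861738231; -2726096345/861738231 7895201071/861738231]

step 0: x̄ = F·x = [-9, 3]
step 0: P̄ = F·P·Fᵀ + Q = [45 11; 11 44]
step 0: y = z − H·x̄ = [-26]
step 0: S = H·P̄·Hᵀ + R = [519]
step 0: K = P̄·Hᵀ·S⁻¹ = [-146/519; -77/519]
step 0: x' = x̄ + K·y = [-875/519, 3559/519]
step 0: P' = (I − K·H)·P̄ = [2039/519 -5533/519; -5533/519 16907/519]
step 1: x̄ = F·x = [-9743/519, 4493/519]
step 1: P̄ = F·P·Fᵀ + Q = [153413/519 -49277/519; -49277/519 20102/519]
step 1: y = z − H·x̄ = [-25774/519]
step 1: S = H·P̄·Hᵀ + R = [1107233/519]
step 1: K = P̄·Hᵀ·S⁻¹ = [-410962/1107233; 127729/1107233]
step 1: x' = x̄ + K·y = [-376949/1107233, 3242217/1107233]
step 1: P' = (I − K·H)·P̄ = [1877015/1107233 -3987197/1107233; -3987197/1107233 11450675/1107233]
step 2: x̄ = F·x = [-7615281/1107233, 5353587/1107233]
step 2: P̄ = F·P·Fᵀ + Q = [112756665/1107233 -28909565/1107233; -28909565/1107233 15956704/1107233]
step 2: y = z − H·x̄ = [-16385023/1107233]
step 2: S = H·P̄·Hᵀ + R = [861738231/1107233]
step 2: K = P̄·Hᵀ·S⁻¹ = [-309360430/861738231; 70771991/861738231]
step 2: x' = x̄ + K·y = [-1348858837/861738231, 3119298188/861738231]
step 2: P' = (I − K·H)·P̄ = [1321179355/861738231 -2726096345/861738231; -2726096345/861738231 7895201071/861738231]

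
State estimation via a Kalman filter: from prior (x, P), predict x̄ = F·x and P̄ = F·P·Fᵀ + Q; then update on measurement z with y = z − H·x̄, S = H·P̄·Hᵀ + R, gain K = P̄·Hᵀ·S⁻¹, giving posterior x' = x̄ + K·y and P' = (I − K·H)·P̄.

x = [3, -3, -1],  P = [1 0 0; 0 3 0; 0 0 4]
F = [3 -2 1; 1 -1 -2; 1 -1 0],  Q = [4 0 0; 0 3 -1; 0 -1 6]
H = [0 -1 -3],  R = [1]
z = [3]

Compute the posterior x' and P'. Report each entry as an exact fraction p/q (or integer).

x̄ = F·x = [14, 8, 6]
P̄ = F·P·Fᵀ + Q = [29 1 9; 1 23 3; 9 3 10]
y = z − H·x̄ = [29]
S = H·P̄·Hᵀ + R = [132]
K = P̄·Hᵀ·S⁻¹ = [-7/33; -8/33; -1/4]
x' = x̄ + K·y = [259/33, 32/33, -5/4]
P' = (I − K·H)·P̄ = [761/33 -191/33 2; -191/33 503/33 -5; 2 -5 7/4]

x' = [259/33, 32/33, -5/4]
P' = [761/33 -191/33 2; -191/33 503/33 -5; 2 -5 7/4]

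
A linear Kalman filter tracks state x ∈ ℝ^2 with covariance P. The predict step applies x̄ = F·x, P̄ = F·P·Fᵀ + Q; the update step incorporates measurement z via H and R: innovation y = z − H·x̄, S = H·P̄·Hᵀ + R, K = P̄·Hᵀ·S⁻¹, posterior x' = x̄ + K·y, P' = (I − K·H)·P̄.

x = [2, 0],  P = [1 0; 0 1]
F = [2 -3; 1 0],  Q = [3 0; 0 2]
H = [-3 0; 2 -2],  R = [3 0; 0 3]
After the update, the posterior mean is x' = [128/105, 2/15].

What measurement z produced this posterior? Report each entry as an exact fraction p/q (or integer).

z = [-3, 3]

x̄ = F·x = [4, 2]
P̄ = F·P·Fᵀ + Q = [16 2; 2 3]
S = H·P̄·Hᵀ + R = [147 -84; -84 63]
K = P̄·Hᵀ·S⁻¹ = [-32/105 4/105; -26/105 -38/105]
x' − x̄ = [-292/105, -28/15] = K·y
y = (KᵀK)⁻¹·Kᵀ·(x' − x̄) = [9, -1]
z = y + H·x̄ = [9, -1] + [-12, 4] = [-3, 3]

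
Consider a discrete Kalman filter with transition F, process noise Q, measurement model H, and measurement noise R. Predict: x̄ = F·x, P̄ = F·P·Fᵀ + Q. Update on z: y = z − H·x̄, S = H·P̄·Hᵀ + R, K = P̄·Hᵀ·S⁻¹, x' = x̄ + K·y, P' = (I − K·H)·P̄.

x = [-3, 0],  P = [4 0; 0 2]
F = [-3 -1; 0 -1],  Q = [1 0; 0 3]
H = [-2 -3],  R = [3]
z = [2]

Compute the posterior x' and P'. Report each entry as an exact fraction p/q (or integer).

x̄ = F·x = [9, 0]
P̄ = F·P·Fᵀ + Q = [39 2; 2 5]
y = z − H·x̄ = [20]
S = H·P̄·Hᵀ + R = [228]
K = P̄·Hᵀ·S⁻¹ = [-7/19; -1/12]
x' = x̄ + K·y = [31/19, -5/3]
P' = (I − K·H)·P̄ = [153/19 -5; -5 41/12]

x' = [31/19, -5/3]
P' = [153/19 -5; -5 41/12]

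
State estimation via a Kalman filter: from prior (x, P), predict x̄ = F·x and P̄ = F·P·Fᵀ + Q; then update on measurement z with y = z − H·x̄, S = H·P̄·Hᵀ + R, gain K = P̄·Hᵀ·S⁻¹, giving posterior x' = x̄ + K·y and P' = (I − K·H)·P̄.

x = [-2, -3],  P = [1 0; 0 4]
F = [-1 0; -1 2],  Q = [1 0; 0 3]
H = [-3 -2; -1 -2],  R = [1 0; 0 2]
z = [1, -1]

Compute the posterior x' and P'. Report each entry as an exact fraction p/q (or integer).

x' = [9/233, -235/932]
P' = [118/233 -136/233; -136/233 781/932]

x̄ = F·x = [2, -4]
P̄ = F·P·Fᵀ + Q = [2 1; 1 20]
y = z − H·x̄ = [-1, -7]
S = H·P̄·Hᵀ + R = [111 94; 94 88]
K = P̄·Hᵀ·S⁻¹ = [-82/233 77/233; 35/466 -509/932]
x' = x̄ + K·y = [9/233, -235/932]
P' = (I − K·H)·P̄ = [118/233 -136/233; -136/233 781/932]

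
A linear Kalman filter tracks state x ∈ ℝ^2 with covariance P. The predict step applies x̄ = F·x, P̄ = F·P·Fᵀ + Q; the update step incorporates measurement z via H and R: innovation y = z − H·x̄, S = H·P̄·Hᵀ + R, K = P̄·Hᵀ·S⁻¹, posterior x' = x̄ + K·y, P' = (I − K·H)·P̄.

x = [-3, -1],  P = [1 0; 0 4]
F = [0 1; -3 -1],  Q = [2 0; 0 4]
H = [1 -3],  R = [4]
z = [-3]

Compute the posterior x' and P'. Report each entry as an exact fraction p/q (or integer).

x' = [317/187, 30/17]
P' = [798/187 22/17; 22/17 14/17]

x̄ = F·x = [-1, 10]
P̄ = F·P·Fᵀ + Q = [6 -4; -4 17]
y = z − H·x̄ = [28]
S = H·P̄·Hᵀ + R = [187]
K = P̄·Hᵀ·S⁻¹ = [18/187; -5/17]
x' = x̄ + K·y = [317/187, 30/17]
P' = (I − K·H)·P̄ = [798/187 22/17; 22/17 14/17]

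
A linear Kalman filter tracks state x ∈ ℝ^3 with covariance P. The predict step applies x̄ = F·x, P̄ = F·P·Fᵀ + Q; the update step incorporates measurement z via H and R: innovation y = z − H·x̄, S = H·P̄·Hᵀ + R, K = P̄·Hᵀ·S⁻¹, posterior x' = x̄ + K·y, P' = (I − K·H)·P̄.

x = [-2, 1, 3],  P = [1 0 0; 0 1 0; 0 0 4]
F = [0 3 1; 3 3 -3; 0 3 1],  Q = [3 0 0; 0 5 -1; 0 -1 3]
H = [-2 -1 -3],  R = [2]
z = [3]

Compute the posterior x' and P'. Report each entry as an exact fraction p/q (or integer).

x̄ = F·x = [6, -12, 6]
P̄ = F·P·Fᵀ + Q = [16 -3 13; -3 59 -4; 13 -4 16]
y = z − H·x̄ = [21]
S = H·P̄·Hᵀ + R = [389]
K = P̄·Hᵀ·S⁻¹ = [-68/389; -41/389; -70/389]
x' = x̄ + K·y = [906/389, -5529/389, 864/389]
P' = (I − K·H)·P̄ = [1600/389 -3955/389 297/389; -3955/389 21270/389 -4426/389; 297/389 -4426/389 1324/389]

x' = [906/389, -5529/389, 864/389]
P' = [1600/389 -3955/389 297/389; -3955/389 21270/389 -4426/389; 297/389 -4426/389 1324/389]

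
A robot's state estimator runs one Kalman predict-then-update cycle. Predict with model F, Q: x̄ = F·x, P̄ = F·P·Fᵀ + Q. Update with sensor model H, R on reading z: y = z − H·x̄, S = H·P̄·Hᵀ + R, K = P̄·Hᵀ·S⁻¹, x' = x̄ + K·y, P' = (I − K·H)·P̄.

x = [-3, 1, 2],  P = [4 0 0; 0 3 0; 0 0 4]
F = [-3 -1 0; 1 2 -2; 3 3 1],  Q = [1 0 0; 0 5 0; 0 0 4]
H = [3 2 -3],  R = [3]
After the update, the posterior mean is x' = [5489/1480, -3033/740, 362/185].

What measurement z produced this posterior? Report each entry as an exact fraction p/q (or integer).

z = [-3]

x̄ = F·x = [8, -5, -4]
P̄ = F·P·Fᵀ + Q = [40 -18 -45; -18 37 22; -45 22 71]
S = H·P̄·Hᵀ + R = [1480]
K = P̄·Hᵀ·S⁻¹ = [219/1480; -23/740; -38/185]
x' − x̄ = [-6351/1480, 667/740, 1102/185] = K·y
y = (KᵀK)⁻¹·Kᵀ·(x' − x̄) = [-29]
z = y + H·x̄ = [-29] + [26] = [-3]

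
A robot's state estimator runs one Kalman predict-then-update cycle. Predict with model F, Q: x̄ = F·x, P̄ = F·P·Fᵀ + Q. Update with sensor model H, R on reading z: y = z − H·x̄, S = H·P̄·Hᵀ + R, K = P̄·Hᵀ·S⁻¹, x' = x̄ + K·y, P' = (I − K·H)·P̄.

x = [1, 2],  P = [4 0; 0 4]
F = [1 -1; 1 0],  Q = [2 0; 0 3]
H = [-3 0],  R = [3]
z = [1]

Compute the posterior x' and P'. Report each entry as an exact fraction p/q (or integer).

x̄ = F·x = [-1, 1]
P̄ = F·P·Fᵀ + Q = [10 4; 4 7]
y = z − H·x̄ = [-2]
S = H·P̄·Hᵀ + R = [93]
K = P̄·Hᵀ·S⁻¹ = [-10/31; -4/31]
x' = x̄ + K·y = [-11/31, 39/31]
P' = (I − K·H)·P̄ = [10/31 4/31; 4/31 169/31]

x' = [-11/31, 39/31]
P' = [10/31 4/31; 4/31 169/31]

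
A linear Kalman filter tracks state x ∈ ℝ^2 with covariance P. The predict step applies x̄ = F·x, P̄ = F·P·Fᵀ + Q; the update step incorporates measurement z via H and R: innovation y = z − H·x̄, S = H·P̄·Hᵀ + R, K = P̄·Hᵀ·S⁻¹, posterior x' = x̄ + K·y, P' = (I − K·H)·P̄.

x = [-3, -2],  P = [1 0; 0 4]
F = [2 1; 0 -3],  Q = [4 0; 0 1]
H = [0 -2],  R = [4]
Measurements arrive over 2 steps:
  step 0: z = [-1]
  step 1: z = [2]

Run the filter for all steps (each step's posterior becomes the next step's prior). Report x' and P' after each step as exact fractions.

step 0: x̄ = F·x = [-8, 6]
step 0: P̄ = F·P·Fᵀ + Q = [12 -12; -12 37]
step 0: y = z − H·x̄ = [11]
step 0: S = H·P̄·Hᵀ + R = [152]
step 0: K = P̄·Hᵀ·S⁻¹ = [3/19; -37/76]
step 0: x' = x̄ + K·y = [-119/19, 49/76]
step 0: P' = (I − K·H)·P̄ = [156/19 -6/19; -6/19 37/38]
step 1: x̄ = F·x = [-903/76, -147/76]
step 1: P̄ = F·P·Fᵀ + Q = [1389/38 -39/38; -39/38 371/38]
step 1: y = z − H·x̄ = [-71/38]
step 1: S = H·P̄·Hᵀ + R = [818/19]
step 1: K = P̄·Hᵀ·S⁻¹ = [39/818; -371/818]
step 1: x' = x̄ + K·y = [-4896/409, -889/818]
step 1: P' = (I − K·H)·P̄ = [14910/409 -39/409; -39/409 371/409]

step 0: x' = [-119/19, 49/76], P' = [156/19 -6/19; -6/19 37/38]
step 1: x' = [-4896/409, -889/818], P' = [14910/409 -39/409; -39/409 371/409]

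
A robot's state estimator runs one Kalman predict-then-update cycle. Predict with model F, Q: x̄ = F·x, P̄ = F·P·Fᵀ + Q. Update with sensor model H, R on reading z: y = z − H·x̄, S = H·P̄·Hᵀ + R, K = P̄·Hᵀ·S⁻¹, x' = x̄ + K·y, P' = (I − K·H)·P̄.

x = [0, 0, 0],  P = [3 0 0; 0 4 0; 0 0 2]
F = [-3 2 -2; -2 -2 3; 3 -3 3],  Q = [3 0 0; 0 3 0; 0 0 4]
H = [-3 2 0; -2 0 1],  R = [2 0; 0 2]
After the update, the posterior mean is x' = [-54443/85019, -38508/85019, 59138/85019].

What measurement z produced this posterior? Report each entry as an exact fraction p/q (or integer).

x̄ = F·x = [0, 0, 0]
P̄ = F·P·Fᵀ + Q = [54 -10 -63; -10 49 24; -63 24 85]
S = H·P̄·Hᵀ + R = [804 601; 601 555]
K = P̄·Hᵀ·S⁻¹ = [1761/85019 -28102/85019; 44596/85019 -41552/85019; 4724/85019 27207/85019]
x' − x̄ = [-54443/85019, -38508/85019, 59138/85019] = K·y
y = (KᵀK)⁻¹·Kᵀ·(x' − x̄) = [1, 2]
z = y + H·x̄ = [1, 2] + [0, 0] = [1, 2]

z = [1, 2]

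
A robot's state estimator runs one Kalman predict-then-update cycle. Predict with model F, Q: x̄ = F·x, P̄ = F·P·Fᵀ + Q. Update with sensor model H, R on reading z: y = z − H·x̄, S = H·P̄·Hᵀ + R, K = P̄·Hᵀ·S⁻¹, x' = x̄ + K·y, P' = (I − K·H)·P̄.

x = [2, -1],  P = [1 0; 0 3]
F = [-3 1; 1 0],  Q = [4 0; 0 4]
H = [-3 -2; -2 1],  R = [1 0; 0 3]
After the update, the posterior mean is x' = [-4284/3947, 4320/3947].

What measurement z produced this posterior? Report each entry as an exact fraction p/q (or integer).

x̄ = F·x = [-7, 2]
P̄ = F·P·Fᵀ + Q = [16 -3; -3 5]
S = H·P̄·Hᵀ + R = [129 83; 83 84]
K = P̄·Hᵀ·S⁻¹ = [-623/3947 -1029/3947; -997/3947 1502/3947]
x' − x̄ = [23345/3947, -3574/3947] = K·y
y = (KᵀK)⁻¹·Kᵀ·(x' − x̄) = [-16, -13]
z = y + H·x̄ = [-16, -13] + [17, 16] = [1, 3]

z = [1, 3]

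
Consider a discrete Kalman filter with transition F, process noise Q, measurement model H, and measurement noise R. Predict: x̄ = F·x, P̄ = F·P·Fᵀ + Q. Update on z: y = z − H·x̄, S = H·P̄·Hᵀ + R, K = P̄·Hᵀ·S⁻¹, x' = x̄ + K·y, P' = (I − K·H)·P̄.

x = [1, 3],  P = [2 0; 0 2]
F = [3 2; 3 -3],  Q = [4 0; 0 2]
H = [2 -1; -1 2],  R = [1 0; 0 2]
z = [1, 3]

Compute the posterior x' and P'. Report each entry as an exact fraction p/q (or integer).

x' = [4374/2591, 5873/2591]
P' = [1671/2591 1659/2591; 1659/2591 2503/2591]

x̄ = F·x = [9, -6]
P̄ = F·P·Fᵀ + Q = [30 6; 6 38]
y = z − H·x̄ = [-23, 24]
S = H·P̄·Hᵀ + R = [135 -106; -106 160]
K = P̄·Hᵀ·S⁻¹ = [1683/2591 1647/5182; 815/2591 3347/5182]
x' = x̄ + K·y = [4374/2591, 5873/2591]
P' = (I − K·H)·P̄ = [1671/2591 1659/2591; 1659/2591 2503/2591]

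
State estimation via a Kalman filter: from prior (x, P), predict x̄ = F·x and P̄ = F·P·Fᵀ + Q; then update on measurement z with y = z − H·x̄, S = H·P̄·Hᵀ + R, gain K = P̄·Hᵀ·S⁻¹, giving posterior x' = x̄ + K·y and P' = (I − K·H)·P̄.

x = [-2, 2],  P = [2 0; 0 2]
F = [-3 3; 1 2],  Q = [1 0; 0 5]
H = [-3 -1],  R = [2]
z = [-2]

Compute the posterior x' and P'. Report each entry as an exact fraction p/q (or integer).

x' = [210/193, -208/193]
P' = [593/386 -1545/386; -1545/386 4701/386]

x̄ = F·x = [12, 2]
P̄ = F·P·Fᵀ + Q = [37 6; 6 15]
y = z − H·x̄ = [36]
S = H·P̄·Hᵀ + R = [386]
K = P̄·Hᵀ·S⁻¹ = [-117/386; -33/386]
x' = x̄ + K·y = [210/193, -208/193]
P' = (I − K·H)·P̄ = [593/386 -1545/386; -1545/386 4701/386]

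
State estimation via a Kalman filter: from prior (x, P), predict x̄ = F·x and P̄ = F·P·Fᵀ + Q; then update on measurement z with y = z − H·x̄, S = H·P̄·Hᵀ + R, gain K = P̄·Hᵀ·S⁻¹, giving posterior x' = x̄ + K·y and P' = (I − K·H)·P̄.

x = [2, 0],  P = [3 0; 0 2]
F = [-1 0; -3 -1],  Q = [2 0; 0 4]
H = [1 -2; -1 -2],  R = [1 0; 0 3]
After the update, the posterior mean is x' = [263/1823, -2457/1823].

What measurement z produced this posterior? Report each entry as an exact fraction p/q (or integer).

x̄ = F·x = [-2, -6]
P̄ = F·P·Fᵀ + Q = [5 9; 9 33]
S = H·P̄·Hᵀ + R = [102 127; 127 176]
K = P̄·Hᵀ·S⁻¹ = [633/1823 -695/1823; -507/1823 -411/1823]
x' − x̄ = [3909/1823, 8481/1823] = K·y
y = (KᵀK)⁻¹·Kᵀ·(x' − x̄) = [-7, -12]
z = y + H·x̄ = [-7, -12] + [10, 14] = [3, 2]

z = [3, 2]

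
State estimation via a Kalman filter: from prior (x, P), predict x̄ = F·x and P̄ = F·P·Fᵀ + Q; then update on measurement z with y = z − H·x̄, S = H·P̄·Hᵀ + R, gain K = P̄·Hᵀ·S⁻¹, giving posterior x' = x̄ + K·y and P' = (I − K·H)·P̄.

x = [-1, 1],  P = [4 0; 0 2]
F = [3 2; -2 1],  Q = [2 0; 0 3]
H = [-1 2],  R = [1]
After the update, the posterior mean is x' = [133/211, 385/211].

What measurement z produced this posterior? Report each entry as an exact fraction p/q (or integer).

x̄ = F·x = [-1, 3]
P̄ = F·P·Fᵀ + Q = [46 -20; -20 21]
S = H·P̄·Hᵀ + R = [211]
K = P̄·Hᵀ·S⁻¹ = [-86/211; 62/211]
x' − x̄ = [344/211, -248/211] = K·y
y = (KᵀK)⁻¹·Kᵀ·(x' − x̄) = [-4]
z = y + H·x̄ = [-4] + [7] = [3]

z = [3]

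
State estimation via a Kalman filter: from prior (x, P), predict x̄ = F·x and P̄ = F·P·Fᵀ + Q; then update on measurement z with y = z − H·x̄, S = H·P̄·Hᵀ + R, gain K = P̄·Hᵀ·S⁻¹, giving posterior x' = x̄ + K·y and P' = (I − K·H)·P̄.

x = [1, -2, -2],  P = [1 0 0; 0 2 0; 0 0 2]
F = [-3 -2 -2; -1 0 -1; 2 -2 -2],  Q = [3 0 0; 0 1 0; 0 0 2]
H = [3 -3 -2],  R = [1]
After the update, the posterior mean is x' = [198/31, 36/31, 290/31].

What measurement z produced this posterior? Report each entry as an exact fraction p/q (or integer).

x̄ = F·x = [5, 1, 10]
P̄ = F·P·Fᵀ + Q = [28 7 10; 7 4 2; 10 2 22]
S = H·P̄·Hᵀ + R = [155]
K = P̄·Hᵀ·S⁻¹ = [43/155; 1/31; -4/31]
x' − x̄ = [43/31, 5/31, -20/31] = K·y
y = (KᵀK)⁻¹·Kᵀ·(x' − x̄) = [5]
z = y + H·x̄ = [5] + [-8] = [-3]

z = [-3]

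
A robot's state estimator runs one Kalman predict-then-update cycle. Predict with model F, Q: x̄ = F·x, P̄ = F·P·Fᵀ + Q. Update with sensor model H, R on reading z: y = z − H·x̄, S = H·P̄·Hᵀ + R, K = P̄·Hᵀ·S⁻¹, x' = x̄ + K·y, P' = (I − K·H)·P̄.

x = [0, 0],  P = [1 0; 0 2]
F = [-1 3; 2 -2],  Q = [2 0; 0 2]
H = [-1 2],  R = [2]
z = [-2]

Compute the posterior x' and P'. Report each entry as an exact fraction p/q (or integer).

x' = [98/135, -28/45]
P' = [434/135 56/45; 56/45 14/15]

x̄ = F·x = [0, 0]
P̄ = F·P·Fᵀ + Q = [21 -14; -14 14]
y = z − H·x̄ = [-2]
S = H·P̄·Hᵀ + R = [135]
K = P̄·Hᵀ·S⁻¹ = [-49/135; 14/45]
x' = x̄ + K·y = [98/135, -28/45]
P' = (I − K·H)·P̄ = [434/135 56/45; 56/45 14/15]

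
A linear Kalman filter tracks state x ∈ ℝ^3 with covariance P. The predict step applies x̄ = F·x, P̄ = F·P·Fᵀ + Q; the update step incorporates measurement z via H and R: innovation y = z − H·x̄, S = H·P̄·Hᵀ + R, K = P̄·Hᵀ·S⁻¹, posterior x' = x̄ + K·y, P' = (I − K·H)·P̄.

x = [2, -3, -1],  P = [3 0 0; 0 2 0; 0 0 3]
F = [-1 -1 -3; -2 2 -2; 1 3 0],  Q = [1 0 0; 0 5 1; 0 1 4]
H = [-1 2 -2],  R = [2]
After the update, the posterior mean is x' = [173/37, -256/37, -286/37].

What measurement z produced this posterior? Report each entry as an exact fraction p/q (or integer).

x̄ = F·x = [4, -8, -7]
P̄ = F·P·Fᵀ + Q = [33 20 -9; 20 37 7; -9 7 25]
S = H·P̄·Hᵀ + R = [111]
K = P̄·Hᵀ·S⁻¹ = [25/111; 40/111; -9/37]
x' − x̄ = [25/37, 40/37, -27/37] = K·y
y = (KᵀK)⁻¹·Kᵀ·(x' − x̄) = [3]
z = y + H·x̄ = [3] + [-6] = [-3]

z = [-3]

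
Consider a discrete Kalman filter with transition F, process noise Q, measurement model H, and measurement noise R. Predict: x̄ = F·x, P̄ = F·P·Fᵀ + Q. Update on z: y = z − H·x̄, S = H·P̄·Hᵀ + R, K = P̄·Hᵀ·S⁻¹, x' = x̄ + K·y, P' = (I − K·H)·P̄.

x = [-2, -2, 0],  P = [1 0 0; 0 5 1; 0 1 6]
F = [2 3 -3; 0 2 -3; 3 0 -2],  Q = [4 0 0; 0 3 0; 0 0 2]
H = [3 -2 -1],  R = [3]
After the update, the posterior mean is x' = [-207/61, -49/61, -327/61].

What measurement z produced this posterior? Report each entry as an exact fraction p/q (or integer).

x̄ = F·x = [-10, -4, -6]
P̄ = F·P·Fᵀ + Q = [89 69 36; 69 65 32; 36 32 35]
S = H·P̄·Hᵀ + R = [183]
K = P̄·Hᵀ·S⁻¹ = [31/61; 15/61; 3/61]
x' − x̄ = [403/61, 195/61, 39/61] = K·y
y = (KᵀK)⁻¹·Kᵀ·(x' − x̄) = [13]
z = y + H·x̄ = [13] + [-16] = [-3]

z = [-3]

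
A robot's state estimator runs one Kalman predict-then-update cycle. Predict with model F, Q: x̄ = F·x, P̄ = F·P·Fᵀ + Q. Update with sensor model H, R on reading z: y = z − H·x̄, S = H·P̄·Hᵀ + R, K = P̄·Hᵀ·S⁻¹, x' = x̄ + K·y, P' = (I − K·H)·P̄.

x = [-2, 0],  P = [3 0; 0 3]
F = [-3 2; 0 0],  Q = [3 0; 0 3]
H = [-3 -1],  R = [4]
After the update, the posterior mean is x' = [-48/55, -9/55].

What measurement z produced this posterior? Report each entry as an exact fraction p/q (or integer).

z = [3]

x̄ = F·x = [6, 0]
P̄ = F·P·Fᵀ + Q = [42 0; 0 3]
S = H·P̄·Hᵀ + R = [385]
K = P̄·Hᵀ·S⁻¹ = [-18/55; -3/385]
x' − x̄ = [-378/55, -9/55] = K·y
y = (KᵀK)⁻¹·Kᵀ·(x' − x̄) = [21]
z = y + H·x̄ = [21] + [-18] = [3]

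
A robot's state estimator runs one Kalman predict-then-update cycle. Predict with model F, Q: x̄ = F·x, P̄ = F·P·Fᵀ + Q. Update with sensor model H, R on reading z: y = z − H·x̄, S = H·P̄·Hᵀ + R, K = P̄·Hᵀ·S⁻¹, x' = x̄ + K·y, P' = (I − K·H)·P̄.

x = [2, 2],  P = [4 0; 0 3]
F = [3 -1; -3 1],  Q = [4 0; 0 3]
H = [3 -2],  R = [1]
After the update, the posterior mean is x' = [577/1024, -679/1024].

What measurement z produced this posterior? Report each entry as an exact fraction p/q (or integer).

z = [3]

x̄ = F·x = [4, -4]
P̄ = F·P·Fᵀ + Q = [43 -39; -39 42]
S = H·P̄·Hᵀ + R = [1024]
K = P̄·Hᵀ·S⁻¹ = [207/1024; -201/1024]
x' − x̄ = [-3519/1024, 3417/1024] = K·y
y = (KᵀK)⁻¹·Kᵀ·(x' − x̄) = [-17]
z = y + H·x̄ = [-17] + [20] = [3]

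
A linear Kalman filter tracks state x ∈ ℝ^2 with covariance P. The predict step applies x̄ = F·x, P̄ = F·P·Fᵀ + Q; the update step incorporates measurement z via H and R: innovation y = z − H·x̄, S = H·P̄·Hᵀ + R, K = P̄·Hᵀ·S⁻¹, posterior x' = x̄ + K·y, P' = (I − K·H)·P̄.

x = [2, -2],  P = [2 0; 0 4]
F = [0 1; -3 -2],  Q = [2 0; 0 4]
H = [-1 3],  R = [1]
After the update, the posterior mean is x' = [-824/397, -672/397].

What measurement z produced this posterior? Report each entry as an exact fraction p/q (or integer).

x̄ = F·x = [-2, -2]
P̄ = F·P·Fᵀ + Q = [6 -8; -8 38]
S = H·P̄·Hᵀ + R = [397]
K = P̄·Hᵀ·S⁻¹ = [-30/397; 122/397]
x' − x̄ = [-30/397, 122/397] = K·y
y = (KᵀK)⁻¹·Kᵀ·(x' − x̄) = [1]
z = y + H·x̄ = [1] + [-4] = [-3]

z = [-3]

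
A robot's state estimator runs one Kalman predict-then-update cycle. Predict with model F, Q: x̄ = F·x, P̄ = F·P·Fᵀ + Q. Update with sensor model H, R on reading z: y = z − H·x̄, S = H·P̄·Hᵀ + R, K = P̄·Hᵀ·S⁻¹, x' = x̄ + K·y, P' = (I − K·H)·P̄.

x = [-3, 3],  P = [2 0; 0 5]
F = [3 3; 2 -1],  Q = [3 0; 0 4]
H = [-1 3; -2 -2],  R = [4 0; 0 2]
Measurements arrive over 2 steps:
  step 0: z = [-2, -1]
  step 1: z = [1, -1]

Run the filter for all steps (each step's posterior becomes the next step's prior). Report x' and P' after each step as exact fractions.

step 0: x' = [34077/36473, -18655/36473], P' = [19185/36473 -5577/36473; -5577/36473 10085/36473]
step 1: x' = [2130876/16126585, 6980747/16126585], P' = [31313523/64506340 -8616819/64506340; -8616819/64506340 17020867/64506340]

step 0: x̄ = F·x = [0, -9]
step 0: P̄ = F·P·Fᵀ + Q = [66 -3; -3 17]
step 0: y = z − H·x̄ = [25, -19]
step 0: S = H·P̄·Hᵀ + R = [241 42; 42 310]
step 0: K = P̄·Hᵀ·S⁻¹ = [-8979/36473 -13608/36473; 8958/36473 -4508/36473]
step 0: x' = x̄ + K·y = [34077/36473, -18655/36473]
step 0: P' = (I − K·H)·P̄ = [19185/36473 -5577/36473; -5577/36473 10085/36473]
step 1: x̄ = F·x = [46266/36473, 86809/36473]
step 1: P̄ = F·P·Fᵀ + Q = [272463/36473 68124/36473; 68124/36473 255025/36473]
step 1: y = z − H·x̄ = [-177688/36473, 229677/36473]
step 1: S = H·P̄·Hᵀ + R = [2304836/36473 -1257720/36473; -1257720/36473 2727890/36473]
step 1: K = P̄·Hᵀ·S⁻¹ = [-2858199/12901268 -5674176/16126585; 2983971/12901268 -2101012/16126585]
step 1: x' = x̄ + K·y = [2130876/16126585, 6980747/16126585]
step 1: P' = (I − K·H)·P̄ = [31313523/64506340 -8616819/64506340; -8616819/64506340 17020867/64506340]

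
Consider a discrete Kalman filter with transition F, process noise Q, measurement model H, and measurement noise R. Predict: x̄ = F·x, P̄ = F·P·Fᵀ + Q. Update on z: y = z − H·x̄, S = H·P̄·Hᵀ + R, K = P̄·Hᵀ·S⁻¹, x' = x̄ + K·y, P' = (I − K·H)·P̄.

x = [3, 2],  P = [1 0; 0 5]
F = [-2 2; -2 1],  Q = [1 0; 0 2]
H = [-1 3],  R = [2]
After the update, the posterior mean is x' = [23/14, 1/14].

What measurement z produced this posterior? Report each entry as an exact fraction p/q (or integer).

z = [-1]

x̄ = F·x = [-2, -4]
P̄ = F·P·Fᵀ + Q = [25 14; 14 11]
S = H·P̄·Hᵀ + R = [42]
K = P̄·Hᵀ·S⁻¹ = [17/42; 19/42]
x' − x̄ = [51/14, 57/14] = K·y
y = (KᵀK)⁻¹·Kᵀ·(x' − x̄) = [9]
z = y + H·x̄ = [9] + [-10] = [-1]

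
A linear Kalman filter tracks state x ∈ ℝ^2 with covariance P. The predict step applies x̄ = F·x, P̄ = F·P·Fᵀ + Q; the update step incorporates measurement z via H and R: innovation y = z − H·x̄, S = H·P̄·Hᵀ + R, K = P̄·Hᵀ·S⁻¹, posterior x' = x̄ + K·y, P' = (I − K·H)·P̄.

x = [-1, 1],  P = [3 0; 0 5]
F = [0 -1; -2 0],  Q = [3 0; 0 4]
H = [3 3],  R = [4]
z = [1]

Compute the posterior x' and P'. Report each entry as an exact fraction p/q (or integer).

x' = [-67/55, 86/55]
P' = [296/55 -288/55; -288/55 304/55]

x̄ = F·x = [-1, 2]
P̄ = F·P·Fᵀ + Q = [8 0; 0 16]
y = z − H·x̄ = [-2]
S = H·P̄·Hᵀ + R = [220]
K = P̄·Hᵀ·S⁻¹ = [6/55; 12/55]
x' = x̄ + K·y = [-67/55, 86/55]
P' = (I − K·H)·P̄ = [296/55 -288/55; -288/55 304/55]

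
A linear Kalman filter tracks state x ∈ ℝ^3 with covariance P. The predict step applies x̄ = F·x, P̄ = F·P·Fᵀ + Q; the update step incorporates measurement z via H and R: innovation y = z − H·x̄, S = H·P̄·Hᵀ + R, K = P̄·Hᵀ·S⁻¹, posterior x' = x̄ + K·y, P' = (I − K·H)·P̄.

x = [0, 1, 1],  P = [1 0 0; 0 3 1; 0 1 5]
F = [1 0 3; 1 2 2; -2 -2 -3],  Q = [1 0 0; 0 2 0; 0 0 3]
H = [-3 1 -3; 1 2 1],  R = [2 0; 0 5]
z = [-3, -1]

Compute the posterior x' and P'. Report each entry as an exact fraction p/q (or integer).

x' = [-347/780, -778/975, 1503/1300]
P' = [509/52 487/390 -7283/780; 487/390 589/650 -1022/975; -7283/780 -1022/975 35641/3900]

x̄ = F·x = [3, 4, -5]
P̄ = F·P·Fᵀ + Q = [47 37 -53; 37 43 -54; -53 -54 76]
y = z − H·x̄ = [-13, -7]
S = H·P̄·Hᵀ + R = [300 120; 120 126]
K = P̄·Hᵀ·S⁻¹ = [-41/780 23/39; 99/650 157/390; -883/3900 -179/390]
x' = x̄ + K·y = [-347/780, -778/975, 1503/1300]
P' = (I − K·H)·P̄ = [509/52 487/390 -7283/780; 487/390 589/650 -1022/975; -7283/780 -1022/975 35641/3900]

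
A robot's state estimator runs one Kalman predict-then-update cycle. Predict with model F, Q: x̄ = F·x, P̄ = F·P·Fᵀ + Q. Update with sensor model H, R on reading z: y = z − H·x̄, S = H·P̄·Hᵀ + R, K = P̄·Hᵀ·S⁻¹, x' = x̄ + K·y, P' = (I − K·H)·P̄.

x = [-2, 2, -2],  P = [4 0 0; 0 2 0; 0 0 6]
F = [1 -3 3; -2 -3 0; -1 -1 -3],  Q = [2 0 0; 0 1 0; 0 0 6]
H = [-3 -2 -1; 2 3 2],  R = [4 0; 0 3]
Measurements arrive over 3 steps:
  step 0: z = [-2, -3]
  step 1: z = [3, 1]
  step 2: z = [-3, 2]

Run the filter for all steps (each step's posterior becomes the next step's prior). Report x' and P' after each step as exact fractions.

step 0: x' = [68225/51883, 41038/51883, -203339/51883], P' = [79856/51883 -65459/51883 -4922/51883; -65459/51883 210287/51883 -232039/51883; -4922/51883 -232039/51883 387812/51883]
step 1: x' = [-435839695/264382319, -1803948467/1586293914, 1047028638/264382319], P' = [293860350/264382319 -112142789/264382319 -201397488/264382319; -112142789/264382319 1666037903/793146957 -698050545/264382319; -201397488/264382319 -698050545/264382319 1467600198/264382319]
step 2: x' = [4878537196404/7102848882311, 26723790173973/14205697764622, -18279572384518/7102848882311], P' = [7850536428218/7102848882311 -2828689454545/7102848882311 -5658366968276/7102848882311; -2828689454545/7102848882311 13883225843265/7102848882311 -17274420697685/7102848882311; -5658366968276/7102848882311 -17274420697685/7102848882311 37297866553130/7102848882311]

step 0: x̄ = F·x = [-14, -2, 6]
step 0: P̄ = F·P·Fᵀ + Q = [78 10 -52; 10 35 14; -52 14 66]
step 0: y = z − H·x̄ = [-42, 19]
step 0: S = H·P̄·Hᵀ + R = [776 -622; -622 766]
step 0: K = P̄·Hᵀ·S⁻¹ = [-25932/51883 -15503/51883; 3921/103766 11955/51883; 22758/51883 23221/51883]
step 0: x' = x̄ + K·y = [68225/51883, 41038/51883, -203339/51883]
step 0: P' = (I − K·H)·P̄ = [79856/51883 -65459/51883 -4922/51883; -65459/51883 210287/51883 -232039/51883; -4922/51883 -232039/51883 387812/51883]
step 1: x̄ = F·x = [-664906/51883, -259564/51883, 500754/51883]
step 1: P̄ = F·P·Fᵀ + Q = [10106437/51883 3654377/51883 -4432923/51883; 3654377/51883 1478382/51883 -1654605/51883; -4432923/51883 -1654605/51883 2539065/51883]
step 1: y = z − H·x̄ = [-1857443/51883, 1158879/51883]
step 1: S = H·P̄·Hᵀ + R = [110254624/51883 -75048326/51883; -75048326/51883 52576975/51883]
step 1: K = P̄·Hᵀ·S⁻¹ = [-113974496/264382319 -50500881/264382319; -114319535/1586293914 45651235/793146957; 133173339/264382319 146084595/264382319]
step 1: x' = x̄ + K·y = [-435839695/264382319, -1803948467/1586293914, 1047028638/264382319]
step 1: P' = (I − K·H)·P̄ = [293860350/264382319 -112142789/264382319 -201397488/264382319; -112142789/264382319 1666037903/793146957 -698050545/264382319; -201397488/264382319 -698050545/264382319 1467600198/264382319]
step 2: x̄ = F·x = [7214440905/528764638, 3547307247/528764638, -14427528847/1586293914]
step 2: P̄ = F·P·Fᵀ + Q = [31058522095/264382319 11564804475/264382319 -15040428149/264382319; 11564804475/264382319 5092223960/264382319 -5797795175/264382319; -15040428149/264382319 -5797795175/264382319 30068784713/793146957]
step 2: y = z − H·x̄ = [33513700519/793146957, -43184765131/1586293914]
step 2: S = H·P̄·Hᵀ + R = [1008959868944/793146957 -679154398690/793146957; -679154398690/793146957 479488951007/793146957]
step 2: K = P̄·Hᵀ·S⁻¹ = [-3058965851822/7102848882311 -1367243147917/7102848882311; -1002981312605/14205697764622 481152408445/7102848882311; 3556518936767/7102848882311 3818579025551/7102848882311]
step 2: x' = x̄ + K·y = [4878537196404/7102848882311, 26723790173973/14205697764622, -18279572384518/7102848882311]
step 2: P' = (I − K·H)·P̄ = [7850536428218/7102848882311 -2828689454545/7102848882311 -5658366968276/7102848882311; -2828689454545/7102848882311 13883225843265/7102848882311 -17274420697685/7102848882311; -5658366968276/7102848882311 -17274420697685/7102848882311 37297866553130/7102848882311]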